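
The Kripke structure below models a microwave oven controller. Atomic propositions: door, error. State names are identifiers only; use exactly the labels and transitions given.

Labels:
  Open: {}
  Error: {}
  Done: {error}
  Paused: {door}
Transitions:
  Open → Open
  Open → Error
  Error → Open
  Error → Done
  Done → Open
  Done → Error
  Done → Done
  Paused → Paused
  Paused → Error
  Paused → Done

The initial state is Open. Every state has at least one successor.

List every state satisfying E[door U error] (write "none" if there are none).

{Done, Paused}

States satisfying door: {Paused}.
States satisfying error: {Done}.
States satisfying E[door U error]: {Done, Paused}.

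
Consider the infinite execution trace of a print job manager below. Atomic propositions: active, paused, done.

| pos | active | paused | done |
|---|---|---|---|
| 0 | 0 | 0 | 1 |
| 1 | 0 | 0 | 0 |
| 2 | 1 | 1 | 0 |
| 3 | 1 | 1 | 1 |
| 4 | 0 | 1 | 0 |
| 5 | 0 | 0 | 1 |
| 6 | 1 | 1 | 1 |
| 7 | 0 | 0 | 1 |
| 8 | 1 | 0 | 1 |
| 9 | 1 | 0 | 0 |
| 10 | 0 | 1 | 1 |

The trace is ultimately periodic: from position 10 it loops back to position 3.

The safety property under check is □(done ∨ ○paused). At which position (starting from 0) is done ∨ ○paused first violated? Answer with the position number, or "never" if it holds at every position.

Check done ∨ ○paused at each position in order: 0 ✓, 1 ✓, 2 ✓, 3 ✓.
At position 4 the labels are {paused} and the next position 5 has {done}, so done ∨ ○paused is false there. This is the first violation.

4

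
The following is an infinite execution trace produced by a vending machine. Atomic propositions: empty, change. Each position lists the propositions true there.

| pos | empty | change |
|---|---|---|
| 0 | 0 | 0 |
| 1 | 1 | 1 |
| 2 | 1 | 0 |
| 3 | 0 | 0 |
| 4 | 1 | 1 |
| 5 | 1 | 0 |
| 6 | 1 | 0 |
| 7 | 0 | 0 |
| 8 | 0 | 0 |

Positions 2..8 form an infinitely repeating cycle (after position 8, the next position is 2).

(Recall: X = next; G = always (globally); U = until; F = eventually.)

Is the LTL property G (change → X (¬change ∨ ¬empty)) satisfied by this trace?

Satisfied

change → X (¬change ∨ ¬empty) holds at every position 0..8, and those are all positions ever visited, so G (change → X (¬change ∨ ¬empty)) holds.
Positions where change holds: 1, 4.
Check X (¬change ∨ ¬empty) at each: 1→ok, 4→ok.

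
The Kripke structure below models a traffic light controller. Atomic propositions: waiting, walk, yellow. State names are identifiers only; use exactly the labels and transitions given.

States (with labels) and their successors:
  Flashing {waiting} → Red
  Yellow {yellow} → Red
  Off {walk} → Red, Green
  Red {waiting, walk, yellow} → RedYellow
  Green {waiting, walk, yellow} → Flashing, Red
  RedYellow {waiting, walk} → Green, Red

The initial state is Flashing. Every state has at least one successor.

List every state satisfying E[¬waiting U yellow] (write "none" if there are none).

States satisfying ¬waiting: {Yellow, Off}.
States satisfying yellow: {Yellow, Red, Green}.
States satisfying E[¬waiting U yellow]: {Yellow, Off, Red, Green}.

{Yellow, Off, Red, Green}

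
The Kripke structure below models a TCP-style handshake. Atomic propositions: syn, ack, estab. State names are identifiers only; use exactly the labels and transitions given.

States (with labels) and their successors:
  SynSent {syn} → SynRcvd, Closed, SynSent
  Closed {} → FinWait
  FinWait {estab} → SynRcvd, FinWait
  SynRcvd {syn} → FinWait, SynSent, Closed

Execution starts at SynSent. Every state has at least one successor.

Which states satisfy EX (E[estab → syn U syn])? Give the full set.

States satisfying E[estab → syn U syn]: {SynSent, SynRcvd}.
States satisfying EX (E[estab → syn U syn]): {SynSent, FinWait, SynRcvd}.

{SynSent, FinWait, SynRcvd}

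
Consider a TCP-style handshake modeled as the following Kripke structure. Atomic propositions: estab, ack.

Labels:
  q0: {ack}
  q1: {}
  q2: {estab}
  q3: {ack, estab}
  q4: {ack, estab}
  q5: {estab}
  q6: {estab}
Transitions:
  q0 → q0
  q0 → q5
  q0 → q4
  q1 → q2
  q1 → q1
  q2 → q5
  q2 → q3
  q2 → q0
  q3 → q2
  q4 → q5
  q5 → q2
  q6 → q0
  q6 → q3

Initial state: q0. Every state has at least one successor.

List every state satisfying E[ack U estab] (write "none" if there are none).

States satisfying ack: {q0, q3, q4}.
States satisfying estab: {q2, q3, q4, q5, q6}.
States satisfying E[ack U estab]: {q0, q2, q3, q4, q5, q6}.

{q0, q2, q3, q4, q5, q6}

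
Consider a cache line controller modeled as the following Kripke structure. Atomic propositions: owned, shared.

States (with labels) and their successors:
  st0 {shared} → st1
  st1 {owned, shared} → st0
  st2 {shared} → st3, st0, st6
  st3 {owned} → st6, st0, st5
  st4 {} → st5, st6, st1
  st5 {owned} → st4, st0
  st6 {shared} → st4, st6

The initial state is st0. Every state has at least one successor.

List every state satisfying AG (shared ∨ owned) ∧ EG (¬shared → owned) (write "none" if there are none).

States satisfying shared ∨ owned: {st0, st1, st2, st3, st5, st6}.
States satisfying AG (shared ∨ owned): {st0, st1}.
States satisfying ¬shared → owned: {st0, st1, st2, st3, st5, st6}.
States satisfying EG (¬shared → owned): {st0, st1, st2, st3, st5, st6}.
States satisfying AG (shared ∨ owned) ∧ EG (¬shared → owned): {st0, st1}.

{st0, st1}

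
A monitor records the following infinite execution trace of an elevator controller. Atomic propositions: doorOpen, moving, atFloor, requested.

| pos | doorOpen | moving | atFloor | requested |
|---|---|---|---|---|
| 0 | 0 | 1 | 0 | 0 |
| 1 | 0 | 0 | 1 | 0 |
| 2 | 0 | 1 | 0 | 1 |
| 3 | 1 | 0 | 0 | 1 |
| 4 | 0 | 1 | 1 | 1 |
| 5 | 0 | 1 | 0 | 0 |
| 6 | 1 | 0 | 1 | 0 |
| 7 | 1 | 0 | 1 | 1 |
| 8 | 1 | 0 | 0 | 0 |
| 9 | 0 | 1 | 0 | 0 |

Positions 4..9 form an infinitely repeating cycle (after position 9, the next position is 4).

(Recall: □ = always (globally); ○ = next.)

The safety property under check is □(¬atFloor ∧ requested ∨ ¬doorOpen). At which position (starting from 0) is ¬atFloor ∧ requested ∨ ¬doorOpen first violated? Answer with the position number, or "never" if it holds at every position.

Check ¬atFloor ∧ requested ∨ ¬doorOpen at each position in order: 0 ✓, 1 ✓, 2 ✓, 3 ✓, 4 ✓, 5 ✓.
At position 6 the labels are {atFloor, doorOpen}, so ¬atFloor ∧ requested ∨ ¬doorOpen is false there. This is the first violation.

6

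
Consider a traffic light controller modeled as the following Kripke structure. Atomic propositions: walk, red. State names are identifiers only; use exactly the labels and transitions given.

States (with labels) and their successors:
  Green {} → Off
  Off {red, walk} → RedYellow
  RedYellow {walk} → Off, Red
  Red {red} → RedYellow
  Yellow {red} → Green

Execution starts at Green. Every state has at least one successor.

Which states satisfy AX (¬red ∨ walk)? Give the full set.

{Green, Off, Red, Yellow}

States satisfying ¬red ∨ walk: {Green, Off, RedYellow}.
States satisfying AX (¬red ∨ walk): {Green, Off, Red, Yellow}.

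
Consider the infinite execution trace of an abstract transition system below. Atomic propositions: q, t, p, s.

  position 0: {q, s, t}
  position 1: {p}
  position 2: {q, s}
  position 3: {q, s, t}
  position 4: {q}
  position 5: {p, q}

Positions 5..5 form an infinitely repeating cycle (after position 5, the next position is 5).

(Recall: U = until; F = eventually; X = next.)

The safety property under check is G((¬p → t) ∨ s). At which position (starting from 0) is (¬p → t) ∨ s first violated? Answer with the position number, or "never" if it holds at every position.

Check (¬p → t) ∨ s at each position in order: 0 ✓, 1 ✓, 2 ✓, 3 ✓.
At position 4 the labels are {q}, so (¬p → t) ∨ s is false there. This is the first violation.

4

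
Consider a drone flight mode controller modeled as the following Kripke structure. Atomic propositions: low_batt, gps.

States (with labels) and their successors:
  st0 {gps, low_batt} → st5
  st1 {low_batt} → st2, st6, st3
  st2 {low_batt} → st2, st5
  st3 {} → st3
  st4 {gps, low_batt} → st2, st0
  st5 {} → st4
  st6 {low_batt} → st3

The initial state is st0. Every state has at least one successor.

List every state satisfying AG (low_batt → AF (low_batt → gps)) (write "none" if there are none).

{st3, st6}

States satisfying low_batt → AF (low_batt → gps): {st0, st3, st4, st5, st6}.
States satisfying AG (low_batt → AF (low_batt → gps)): {st3, st6}.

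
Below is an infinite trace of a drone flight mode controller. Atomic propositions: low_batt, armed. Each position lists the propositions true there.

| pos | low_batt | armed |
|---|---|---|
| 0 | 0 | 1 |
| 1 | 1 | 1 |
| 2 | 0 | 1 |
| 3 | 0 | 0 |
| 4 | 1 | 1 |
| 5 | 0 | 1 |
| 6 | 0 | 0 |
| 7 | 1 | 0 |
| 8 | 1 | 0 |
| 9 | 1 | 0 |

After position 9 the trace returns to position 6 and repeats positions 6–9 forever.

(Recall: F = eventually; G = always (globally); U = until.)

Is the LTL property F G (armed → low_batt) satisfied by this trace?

Holds

G (armed → low_batt) holds at position 6, which is reachable from 0, so F G (armed → low_batt) holds.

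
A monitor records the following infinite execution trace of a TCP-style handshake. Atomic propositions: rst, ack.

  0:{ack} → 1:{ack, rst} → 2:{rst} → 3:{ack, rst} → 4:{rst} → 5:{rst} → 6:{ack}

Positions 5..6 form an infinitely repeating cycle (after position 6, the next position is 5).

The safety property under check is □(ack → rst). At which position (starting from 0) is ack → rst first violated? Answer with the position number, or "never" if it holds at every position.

At position 0 the labels are {ack}, so ack → rst is false there. This is the first violation.

0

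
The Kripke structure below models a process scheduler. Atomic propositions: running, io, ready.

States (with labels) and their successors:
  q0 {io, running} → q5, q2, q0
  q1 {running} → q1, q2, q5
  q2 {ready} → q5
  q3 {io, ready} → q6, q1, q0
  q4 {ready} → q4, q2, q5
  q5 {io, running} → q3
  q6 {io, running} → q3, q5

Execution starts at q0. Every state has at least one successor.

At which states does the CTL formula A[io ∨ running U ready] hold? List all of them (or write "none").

States satisfying io ∨ running: {q0, q1, q3, q5, q6}.
States satisfying ready: {q2, q3, q4}.
States satisfying A[io ∨ running U ready]: {q2, q3, q4, q5, q6}.

{q2, q3, q4, q5, q6}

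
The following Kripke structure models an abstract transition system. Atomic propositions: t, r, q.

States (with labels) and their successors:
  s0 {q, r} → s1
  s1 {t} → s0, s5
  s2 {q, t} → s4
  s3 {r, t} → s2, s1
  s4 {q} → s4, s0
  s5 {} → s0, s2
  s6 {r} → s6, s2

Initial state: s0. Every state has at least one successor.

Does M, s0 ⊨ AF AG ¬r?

Does not hold

States satisfying AG ¬r: ∅.
States satisfying AF AG ¬r: ∅.
There is a path from s0 along which AG ¬r never holds.
s0 ∉ Sat(AF AG ¬r).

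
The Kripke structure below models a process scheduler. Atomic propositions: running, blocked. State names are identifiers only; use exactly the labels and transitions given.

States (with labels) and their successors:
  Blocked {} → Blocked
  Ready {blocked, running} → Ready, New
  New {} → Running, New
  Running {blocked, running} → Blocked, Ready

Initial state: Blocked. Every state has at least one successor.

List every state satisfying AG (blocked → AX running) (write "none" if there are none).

{Blocked}

States satisfying blocked → AX running: {Blocked, New}.
States satisfying AG (blocked → AX running): {Blocked}.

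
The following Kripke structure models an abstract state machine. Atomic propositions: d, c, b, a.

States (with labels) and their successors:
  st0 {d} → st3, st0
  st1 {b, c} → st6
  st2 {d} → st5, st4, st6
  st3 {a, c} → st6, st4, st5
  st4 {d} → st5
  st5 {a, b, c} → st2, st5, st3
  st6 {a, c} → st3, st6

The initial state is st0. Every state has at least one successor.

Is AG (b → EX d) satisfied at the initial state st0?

States satisfying b → EX d: {st0, st2, st3, st4, st5, st6}.
States satisfying AG (b → EX d): {st0, st2, st3, st4, st5, st6}.
Every state reachable from st0 satisfies b → EX d.
st0 ∈ Sat(AG (b → EX d)).

Satisfied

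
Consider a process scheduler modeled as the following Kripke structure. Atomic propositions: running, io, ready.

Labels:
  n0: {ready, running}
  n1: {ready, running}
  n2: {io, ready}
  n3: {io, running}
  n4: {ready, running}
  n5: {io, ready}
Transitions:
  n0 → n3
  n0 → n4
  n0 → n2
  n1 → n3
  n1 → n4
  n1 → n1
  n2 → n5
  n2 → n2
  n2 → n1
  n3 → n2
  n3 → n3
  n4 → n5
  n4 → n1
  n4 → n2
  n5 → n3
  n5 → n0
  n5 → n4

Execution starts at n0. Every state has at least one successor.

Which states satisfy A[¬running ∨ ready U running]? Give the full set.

{n0, n1, n3, n4, n5}

States satisfying ¬running ∨ ready: {n0, n1, n2, n4, n5}.
States satisfying running: {n0, n1, n3, n4}.
States satisfying A[¬running ∨ ready U running]: {n0, n1, n3, n4, n5}.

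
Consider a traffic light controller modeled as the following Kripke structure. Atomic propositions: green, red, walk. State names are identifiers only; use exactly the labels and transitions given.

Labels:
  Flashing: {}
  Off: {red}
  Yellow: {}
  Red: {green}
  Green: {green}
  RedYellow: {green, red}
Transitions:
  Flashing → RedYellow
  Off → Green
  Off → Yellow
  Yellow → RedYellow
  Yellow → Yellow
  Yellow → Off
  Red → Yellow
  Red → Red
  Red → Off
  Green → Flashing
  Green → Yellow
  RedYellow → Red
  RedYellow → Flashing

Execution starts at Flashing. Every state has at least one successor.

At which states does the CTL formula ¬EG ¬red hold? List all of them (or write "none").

{Flashing, Off, RedYellow}

States satisfying ¬red: {Flashing, Yellow, Red, Green}.
States satisfying EG ¬red: {Yellow, Red, Green}.
States satisfying ¬EG ¬red: {Flashing, Off, RedYellow}.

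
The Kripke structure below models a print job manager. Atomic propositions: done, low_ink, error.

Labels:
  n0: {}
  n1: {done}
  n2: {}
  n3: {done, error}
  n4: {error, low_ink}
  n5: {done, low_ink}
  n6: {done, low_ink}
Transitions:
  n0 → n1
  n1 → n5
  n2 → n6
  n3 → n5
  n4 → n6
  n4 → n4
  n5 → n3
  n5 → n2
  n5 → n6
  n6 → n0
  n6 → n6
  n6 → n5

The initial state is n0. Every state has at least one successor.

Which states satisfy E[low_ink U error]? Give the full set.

States satisfying low_ink: {n4, n5, n6}.
States satisfying error: {n3, n4}.
States satisfying E[low_ink U error]: {n3, n4, n5, n6}.

{n3, n4, n5, n6}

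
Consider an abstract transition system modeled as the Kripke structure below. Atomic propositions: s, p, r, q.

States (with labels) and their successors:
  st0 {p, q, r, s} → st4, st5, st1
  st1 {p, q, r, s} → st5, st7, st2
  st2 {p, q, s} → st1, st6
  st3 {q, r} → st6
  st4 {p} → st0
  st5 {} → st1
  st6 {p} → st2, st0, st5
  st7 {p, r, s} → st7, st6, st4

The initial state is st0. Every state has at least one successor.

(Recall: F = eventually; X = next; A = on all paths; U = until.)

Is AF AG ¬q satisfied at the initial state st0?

States satisfying AG ¬q: ∅.
States satisfying AF AG ¬q: ∅.
There is a path from st0 along which AG ¬q never holds.
st0 ∉ Sat(AF AG ¬q).

Does not hold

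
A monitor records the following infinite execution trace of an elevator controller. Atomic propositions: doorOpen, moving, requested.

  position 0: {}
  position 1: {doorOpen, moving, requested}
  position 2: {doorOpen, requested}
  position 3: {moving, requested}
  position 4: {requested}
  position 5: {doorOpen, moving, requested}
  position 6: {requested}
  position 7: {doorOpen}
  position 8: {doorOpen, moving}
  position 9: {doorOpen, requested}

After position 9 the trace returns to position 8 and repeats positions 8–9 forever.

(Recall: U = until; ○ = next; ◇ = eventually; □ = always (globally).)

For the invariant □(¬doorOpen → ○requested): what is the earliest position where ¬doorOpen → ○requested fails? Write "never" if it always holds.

Check ¬doorOpen → ○requested at each position in order: 0 ✓, 1 ✓, 2 ✓, 3 ✓, 4 ✓, 5 ✓.
At position 6 the labels are {requested} and the next position 7 has {doorOpen}, so ¬doorOpen → ○requested is false there. This is the first violation.

6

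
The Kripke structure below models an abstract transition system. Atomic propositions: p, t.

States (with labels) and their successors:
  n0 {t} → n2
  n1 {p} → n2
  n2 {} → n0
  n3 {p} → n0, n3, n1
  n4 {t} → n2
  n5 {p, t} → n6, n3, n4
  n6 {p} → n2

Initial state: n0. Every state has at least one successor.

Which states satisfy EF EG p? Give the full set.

States satisfying EG p: {n3, n5}.
States satisfying EF EG p: {n3, n5}.

{n3, n5}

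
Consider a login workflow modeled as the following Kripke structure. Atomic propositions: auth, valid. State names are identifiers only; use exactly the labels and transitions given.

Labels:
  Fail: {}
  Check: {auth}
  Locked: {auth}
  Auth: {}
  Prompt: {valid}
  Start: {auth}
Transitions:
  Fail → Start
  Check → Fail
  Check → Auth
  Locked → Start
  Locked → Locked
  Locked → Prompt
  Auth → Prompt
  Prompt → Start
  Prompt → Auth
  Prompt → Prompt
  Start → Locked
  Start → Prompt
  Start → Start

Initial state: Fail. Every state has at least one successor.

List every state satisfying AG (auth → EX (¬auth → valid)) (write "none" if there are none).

States satisfying auth → EX (¬auth → valid): {Fail, Locked, Auth, Prompt, Start}.
States satisfying AG (auth → EX (¬auth → valid)): {Fail, Locked, Auth, Prompt, Start}.

{Fail, Locked, Auth, Prompt, Start}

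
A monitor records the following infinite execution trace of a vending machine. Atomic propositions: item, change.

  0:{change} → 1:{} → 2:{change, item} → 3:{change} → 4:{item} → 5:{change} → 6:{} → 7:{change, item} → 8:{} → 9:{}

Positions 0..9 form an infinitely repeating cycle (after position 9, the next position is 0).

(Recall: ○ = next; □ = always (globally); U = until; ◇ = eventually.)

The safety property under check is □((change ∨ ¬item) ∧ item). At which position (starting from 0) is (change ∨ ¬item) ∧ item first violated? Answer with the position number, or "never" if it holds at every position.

At position 0 the labels are {change}, so (change ∨ ¬item) ∧ item is false there. This is the first violation.

0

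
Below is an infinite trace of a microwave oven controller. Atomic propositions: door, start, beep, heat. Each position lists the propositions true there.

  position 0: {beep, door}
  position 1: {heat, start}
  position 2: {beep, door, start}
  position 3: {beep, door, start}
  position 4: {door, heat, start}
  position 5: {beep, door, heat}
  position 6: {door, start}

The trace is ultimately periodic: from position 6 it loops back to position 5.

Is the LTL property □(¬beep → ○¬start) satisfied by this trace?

¬beep → ○¬start must hold at every position from 0 onward. It fails at position 1, so □(¬beep → ○¬start) is false.
Positions where ¬beep holds: 1, 4, 6.
Check ○¬start at each: 1→fails, 4→ok, 6→ok.

Violated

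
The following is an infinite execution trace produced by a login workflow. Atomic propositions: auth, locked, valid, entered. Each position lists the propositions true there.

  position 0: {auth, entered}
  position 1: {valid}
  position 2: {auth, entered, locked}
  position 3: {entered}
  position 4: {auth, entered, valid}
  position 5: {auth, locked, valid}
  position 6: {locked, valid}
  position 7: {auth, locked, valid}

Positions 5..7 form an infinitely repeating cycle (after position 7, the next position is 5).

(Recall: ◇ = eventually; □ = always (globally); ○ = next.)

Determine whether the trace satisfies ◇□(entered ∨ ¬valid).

□(entered ∨ ¬valid) is false at every position 0..7, so it never becomes true and ◇□(entered ∨ ¬valid) fails.

Does not hold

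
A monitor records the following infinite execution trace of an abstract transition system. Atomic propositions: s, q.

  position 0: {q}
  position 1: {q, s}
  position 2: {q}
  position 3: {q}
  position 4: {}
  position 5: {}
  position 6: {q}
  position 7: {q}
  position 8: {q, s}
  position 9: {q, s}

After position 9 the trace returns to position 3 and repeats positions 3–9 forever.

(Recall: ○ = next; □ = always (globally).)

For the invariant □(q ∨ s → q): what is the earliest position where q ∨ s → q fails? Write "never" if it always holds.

q ∨ s → q holds at every position 0..9, and those are all the positions the trace ever visits, so the invariant □(q ∨ s → q) is never violated.

never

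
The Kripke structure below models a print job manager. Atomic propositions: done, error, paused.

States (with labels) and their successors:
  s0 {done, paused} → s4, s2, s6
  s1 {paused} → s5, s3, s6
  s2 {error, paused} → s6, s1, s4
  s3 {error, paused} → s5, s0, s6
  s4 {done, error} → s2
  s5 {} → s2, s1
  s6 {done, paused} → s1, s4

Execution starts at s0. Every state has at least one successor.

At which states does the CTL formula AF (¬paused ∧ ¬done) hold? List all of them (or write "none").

{s5}

States satisfying ¬paused ∧ ¬done: {s5}.
States satisfying AF (¬paused ∧ ¬done): {s5}.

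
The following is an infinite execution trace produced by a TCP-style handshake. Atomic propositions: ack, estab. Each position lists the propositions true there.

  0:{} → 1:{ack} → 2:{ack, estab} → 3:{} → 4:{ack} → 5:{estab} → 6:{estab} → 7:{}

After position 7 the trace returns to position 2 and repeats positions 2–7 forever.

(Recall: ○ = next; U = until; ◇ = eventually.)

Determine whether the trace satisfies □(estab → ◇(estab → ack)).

Holds

estab → ◇(estab → ack) holds at every position 0..7, and those are all positions ever visited, so □(estab → ◇(estab → ack)) holds.
Positions where estab holds: 2, 5, 6.
Check ◇(estab → ack) at each: 2→ok, 5→ok, 6→ok.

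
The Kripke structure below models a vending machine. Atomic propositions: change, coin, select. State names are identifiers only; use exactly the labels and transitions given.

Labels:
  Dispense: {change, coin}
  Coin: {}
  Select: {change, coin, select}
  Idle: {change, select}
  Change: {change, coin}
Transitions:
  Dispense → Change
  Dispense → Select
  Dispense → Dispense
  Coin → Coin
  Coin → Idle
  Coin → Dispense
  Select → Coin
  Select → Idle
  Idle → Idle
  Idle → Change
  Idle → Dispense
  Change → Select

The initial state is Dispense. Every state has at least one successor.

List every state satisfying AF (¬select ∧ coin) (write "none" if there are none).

{Dispense, Change}

States satisfying ¬select ∧ coin: {Dispense, Change}.
States satisfying AF (¬select ∧ coin): {Dispense, Change}.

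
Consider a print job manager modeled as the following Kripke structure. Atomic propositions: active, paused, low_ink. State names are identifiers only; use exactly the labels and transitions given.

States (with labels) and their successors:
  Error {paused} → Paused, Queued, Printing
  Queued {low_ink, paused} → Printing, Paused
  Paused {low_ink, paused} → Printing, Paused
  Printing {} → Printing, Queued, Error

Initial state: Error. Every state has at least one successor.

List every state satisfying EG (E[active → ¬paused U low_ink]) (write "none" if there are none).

States satisfying E[active → ¬paused U low_ink]: {Error, Queued, Paused, Printing}.
States satisfying EG (E[active → ¬paused U low_ink]): {Error, Queued, Paused, Printing}.

{Error, Queued, Paused, Printing}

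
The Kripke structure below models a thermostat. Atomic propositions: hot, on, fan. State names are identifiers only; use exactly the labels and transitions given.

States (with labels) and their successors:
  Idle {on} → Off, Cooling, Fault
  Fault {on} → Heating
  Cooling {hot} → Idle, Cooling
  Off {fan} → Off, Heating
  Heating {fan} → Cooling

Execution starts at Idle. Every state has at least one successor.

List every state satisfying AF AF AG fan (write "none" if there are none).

none

States satisfying AF AG fan: ∅.
States satisfying AF AF AG fan: ∅.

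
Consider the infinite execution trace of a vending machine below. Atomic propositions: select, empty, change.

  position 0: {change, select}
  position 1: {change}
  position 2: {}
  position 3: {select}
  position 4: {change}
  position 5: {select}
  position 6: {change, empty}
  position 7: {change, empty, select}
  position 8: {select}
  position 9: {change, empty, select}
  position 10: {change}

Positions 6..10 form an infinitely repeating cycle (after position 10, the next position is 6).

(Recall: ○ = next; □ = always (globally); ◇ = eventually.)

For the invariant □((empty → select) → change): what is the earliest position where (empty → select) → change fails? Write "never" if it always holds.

Check (empty → select) → change at each position in order: 0 ✓, 1 ✓.
At position 2 the labels are {}, so (empty → select) → change is false there. This is the first violation.

2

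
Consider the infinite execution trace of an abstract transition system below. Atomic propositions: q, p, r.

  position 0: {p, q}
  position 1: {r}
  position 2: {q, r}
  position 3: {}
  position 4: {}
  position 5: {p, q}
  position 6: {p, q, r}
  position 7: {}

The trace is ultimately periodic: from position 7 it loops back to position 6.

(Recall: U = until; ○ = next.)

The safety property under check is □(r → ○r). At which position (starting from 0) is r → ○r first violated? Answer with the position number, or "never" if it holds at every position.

2

Check r → ○r at each position in order: 0 ✓, 1 ✓.
At position 2 the labels are {q, r} and the next position 3 has {}, so r → ○r is false there. This is the first violation.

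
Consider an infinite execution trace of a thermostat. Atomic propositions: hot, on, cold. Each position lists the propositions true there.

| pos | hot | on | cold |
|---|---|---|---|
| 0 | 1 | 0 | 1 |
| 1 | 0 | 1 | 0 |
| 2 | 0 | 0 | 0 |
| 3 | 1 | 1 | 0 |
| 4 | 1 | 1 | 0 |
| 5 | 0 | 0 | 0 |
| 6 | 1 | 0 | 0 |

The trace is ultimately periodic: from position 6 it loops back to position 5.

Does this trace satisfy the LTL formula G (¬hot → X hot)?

Violated

¬hot → X hot must hold at every position from 0 onward. It fails at position 1, so G (¬hot → X hot) is false.
Positions where ¬hot holds: 1, 2, 5.
Check X hot at each: 1→fails, 2→ok, 5→ok.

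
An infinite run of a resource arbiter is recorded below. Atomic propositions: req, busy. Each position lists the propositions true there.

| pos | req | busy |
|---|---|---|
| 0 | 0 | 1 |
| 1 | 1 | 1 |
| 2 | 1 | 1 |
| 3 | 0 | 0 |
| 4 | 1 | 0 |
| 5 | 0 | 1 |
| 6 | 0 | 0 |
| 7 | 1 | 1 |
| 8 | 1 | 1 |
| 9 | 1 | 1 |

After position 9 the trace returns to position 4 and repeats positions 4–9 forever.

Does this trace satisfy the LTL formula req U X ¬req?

Walking from position 0: at position 0, X ¬req has not yet held and req fails, so req U X ¬req is false.

Violated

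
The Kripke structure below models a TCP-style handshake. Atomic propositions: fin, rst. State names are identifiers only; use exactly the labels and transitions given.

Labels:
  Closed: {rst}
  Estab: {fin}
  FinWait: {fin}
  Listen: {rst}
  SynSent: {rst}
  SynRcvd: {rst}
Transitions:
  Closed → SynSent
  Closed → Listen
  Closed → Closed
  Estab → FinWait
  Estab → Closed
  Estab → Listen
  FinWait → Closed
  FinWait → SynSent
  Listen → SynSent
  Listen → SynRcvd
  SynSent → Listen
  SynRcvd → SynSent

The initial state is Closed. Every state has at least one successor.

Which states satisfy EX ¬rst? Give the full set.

{Estab}

States satisfying ¬rst: {Estab, FinWait}.
States satisfying EX ¬rst: {Estab}.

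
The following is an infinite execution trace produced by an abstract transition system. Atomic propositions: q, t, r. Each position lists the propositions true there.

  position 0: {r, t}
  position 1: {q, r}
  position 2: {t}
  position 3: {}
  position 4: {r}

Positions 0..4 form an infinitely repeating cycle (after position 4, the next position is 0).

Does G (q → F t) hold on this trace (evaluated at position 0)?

q → F t holds at every position 0..4, and those are all positions ever visited, so G (q → F t) holds.
Positions where q holds: 1.
Check F t at each: 1→ok.

Yes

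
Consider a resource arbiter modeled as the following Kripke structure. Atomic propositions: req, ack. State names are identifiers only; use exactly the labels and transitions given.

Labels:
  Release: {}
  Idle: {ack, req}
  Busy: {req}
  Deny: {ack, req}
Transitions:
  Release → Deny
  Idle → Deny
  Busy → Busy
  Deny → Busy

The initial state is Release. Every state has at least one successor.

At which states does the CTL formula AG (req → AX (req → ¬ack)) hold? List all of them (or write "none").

States satisfying req → AX (req → ¬ack): {Release, Busy, Deny}.
States satisfying AG (req → AX (req → ¬ack)): {Release, Busy, Deny}.

{Release, Busy, Deny}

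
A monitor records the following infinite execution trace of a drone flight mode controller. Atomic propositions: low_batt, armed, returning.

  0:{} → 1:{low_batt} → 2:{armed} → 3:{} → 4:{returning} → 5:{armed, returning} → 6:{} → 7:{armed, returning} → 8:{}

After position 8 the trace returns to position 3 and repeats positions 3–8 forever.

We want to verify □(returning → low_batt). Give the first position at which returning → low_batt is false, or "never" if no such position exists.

4

Check returning → low_batt at each position in order: 0 ✓, 1 ✓, 2 ✓, 3 ✓.
At position 4 the labels are {returning}, so returning → low_batt is false there. This is the first violation.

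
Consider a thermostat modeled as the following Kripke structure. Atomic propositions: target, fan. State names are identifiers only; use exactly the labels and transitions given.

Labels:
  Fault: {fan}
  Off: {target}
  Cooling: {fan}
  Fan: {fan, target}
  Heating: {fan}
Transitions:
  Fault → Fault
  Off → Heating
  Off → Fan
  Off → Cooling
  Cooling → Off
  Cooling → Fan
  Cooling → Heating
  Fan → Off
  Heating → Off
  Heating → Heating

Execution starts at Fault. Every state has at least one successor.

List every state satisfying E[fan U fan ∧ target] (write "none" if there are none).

{Cooling, Fan}

States satisfying fan: {Fault, Cooling, Fan, Heating}.
States satisfying fan ∧ target: {Fan}.
States satisfying E[fan U fan ∧ target]: {Cooling, Fan}.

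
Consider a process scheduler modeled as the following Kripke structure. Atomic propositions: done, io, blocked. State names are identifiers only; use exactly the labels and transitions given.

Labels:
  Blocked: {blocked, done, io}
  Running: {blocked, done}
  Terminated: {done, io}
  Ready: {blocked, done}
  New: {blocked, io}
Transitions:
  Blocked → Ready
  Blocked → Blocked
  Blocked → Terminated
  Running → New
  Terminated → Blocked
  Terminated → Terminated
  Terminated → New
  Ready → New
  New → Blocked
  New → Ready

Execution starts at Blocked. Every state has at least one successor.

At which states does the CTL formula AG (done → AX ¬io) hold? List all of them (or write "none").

none

States satisfying done → AX ¬io: {New}.
States satisfying AG (done → AX ¬io): ∅.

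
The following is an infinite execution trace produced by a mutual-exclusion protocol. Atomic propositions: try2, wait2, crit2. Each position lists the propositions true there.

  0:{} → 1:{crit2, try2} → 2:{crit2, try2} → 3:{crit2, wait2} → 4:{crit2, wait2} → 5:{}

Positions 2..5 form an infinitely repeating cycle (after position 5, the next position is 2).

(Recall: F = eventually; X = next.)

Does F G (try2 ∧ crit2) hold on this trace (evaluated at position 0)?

G (try2 ∧ crit2) is false at every position 0..5, so it never becomes true and F G (try2 ∧ crit2) fails.

Violated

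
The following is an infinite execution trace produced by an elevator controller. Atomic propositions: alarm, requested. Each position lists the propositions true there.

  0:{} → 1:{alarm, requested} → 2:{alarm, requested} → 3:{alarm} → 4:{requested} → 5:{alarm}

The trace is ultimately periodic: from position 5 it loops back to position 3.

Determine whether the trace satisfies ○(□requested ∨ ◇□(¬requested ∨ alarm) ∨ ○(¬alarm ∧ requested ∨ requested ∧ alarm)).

The position after 0 is 1; □requested ∨ ◇□(¬requested ∨ alarm) ∨ ○(¬alarm ∧ requested ∨ requested ∧ alarm) is true there.

Yes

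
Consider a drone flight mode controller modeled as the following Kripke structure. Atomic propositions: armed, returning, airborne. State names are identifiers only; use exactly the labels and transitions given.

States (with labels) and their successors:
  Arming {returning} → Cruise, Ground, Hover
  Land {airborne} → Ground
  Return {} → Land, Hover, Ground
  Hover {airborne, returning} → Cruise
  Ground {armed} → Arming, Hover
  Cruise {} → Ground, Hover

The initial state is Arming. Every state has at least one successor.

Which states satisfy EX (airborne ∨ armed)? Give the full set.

States satisfying airborne ∨ armed: {Land, Hover, Ground}.
States satisfying EX (airborne ∨ armed): {Arming, Land, Return, Ground, Cruise}.

{Arming, Land, Return, Ground, Cruise}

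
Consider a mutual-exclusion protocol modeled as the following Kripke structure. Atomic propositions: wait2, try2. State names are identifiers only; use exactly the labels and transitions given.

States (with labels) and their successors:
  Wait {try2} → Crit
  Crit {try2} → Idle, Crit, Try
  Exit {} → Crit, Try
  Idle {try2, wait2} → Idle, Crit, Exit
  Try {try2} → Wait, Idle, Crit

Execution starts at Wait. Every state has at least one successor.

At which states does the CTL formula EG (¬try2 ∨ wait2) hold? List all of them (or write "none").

States satisfying ¬try2 ∨ wait2: {Exit, Idle}.
States satisfying EG (¬try2 ∨ wait2): {Idle}.

{Idle}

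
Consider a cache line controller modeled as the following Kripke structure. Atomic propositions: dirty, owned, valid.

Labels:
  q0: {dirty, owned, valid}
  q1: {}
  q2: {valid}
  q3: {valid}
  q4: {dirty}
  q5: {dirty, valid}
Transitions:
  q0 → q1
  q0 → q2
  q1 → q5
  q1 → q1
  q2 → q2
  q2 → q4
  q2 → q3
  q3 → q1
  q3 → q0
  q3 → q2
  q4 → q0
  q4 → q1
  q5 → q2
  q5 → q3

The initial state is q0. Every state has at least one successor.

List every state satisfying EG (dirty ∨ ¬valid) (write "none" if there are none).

States satisfying dirty ∨ ¬valid: {q0, q1, q4, q5}.
States satisfying EG (dirty ∨ ¬valid): {q0, q1, q4}.

{q0, q1, q4}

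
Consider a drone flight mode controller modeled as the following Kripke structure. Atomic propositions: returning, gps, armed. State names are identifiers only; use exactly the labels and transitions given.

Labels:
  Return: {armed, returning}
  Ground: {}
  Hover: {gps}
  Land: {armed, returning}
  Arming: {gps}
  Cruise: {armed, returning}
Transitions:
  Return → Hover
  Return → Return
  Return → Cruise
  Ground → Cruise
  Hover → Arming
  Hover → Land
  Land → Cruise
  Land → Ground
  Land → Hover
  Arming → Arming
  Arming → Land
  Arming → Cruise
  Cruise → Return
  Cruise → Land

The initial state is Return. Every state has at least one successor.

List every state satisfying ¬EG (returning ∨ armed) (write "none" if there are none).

{Ground, Hover, Arming}

States satisfying returning ∨ armed: {Return, Land, Cruise}.
States satisfying EG (returning ∨ armed): {Return, Land, Cruise}.
States satisfying ¬EG (returning ∨ armed): {Ground, Hover, Arming}.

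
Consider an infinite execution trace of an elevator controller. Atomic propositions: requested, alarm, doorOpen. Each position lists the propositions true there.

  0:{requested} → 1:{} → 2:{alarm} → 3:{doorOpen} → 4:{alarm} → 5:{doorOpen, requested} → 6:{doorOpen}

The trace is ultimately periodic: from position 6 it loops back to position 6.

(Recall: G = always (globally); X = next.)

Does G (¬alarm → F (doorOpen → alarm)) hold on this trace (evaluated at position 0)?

Violated

¬alarm → F (doorOpen → alarm) must hold at every position from 0 onward. It fails at position 5, so G (¬alarm → F (doorOpen → alarm)) is false.
Positions where ¬alarm holds: 0, 1, 3, 5, 6.
Check F (doorOpen → alarm) at each: 0→ok, 1→ok, 3→ok, 5→fails, 6→fails.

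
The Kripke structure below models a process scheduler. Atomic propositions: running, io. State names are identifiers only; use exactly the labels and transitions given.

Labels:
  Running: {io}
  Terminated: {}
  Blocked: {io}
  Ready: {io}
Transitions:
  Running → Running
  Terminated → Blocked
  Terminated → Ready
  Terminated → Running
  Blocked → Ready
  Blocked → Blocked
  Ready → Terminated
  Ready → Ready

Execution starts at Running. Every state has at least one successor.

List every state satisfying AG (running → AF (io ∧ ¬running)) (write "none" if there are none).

{Running, Terminated, Blocked, Ready}

States satisfying running → AF (io ∧ ¬running): {Running, Terminated, Blocked, Ready}.
States satisfying AG (running → AF (io ∧ ¬running)): {Running, Terminated, Blocked, Ready}.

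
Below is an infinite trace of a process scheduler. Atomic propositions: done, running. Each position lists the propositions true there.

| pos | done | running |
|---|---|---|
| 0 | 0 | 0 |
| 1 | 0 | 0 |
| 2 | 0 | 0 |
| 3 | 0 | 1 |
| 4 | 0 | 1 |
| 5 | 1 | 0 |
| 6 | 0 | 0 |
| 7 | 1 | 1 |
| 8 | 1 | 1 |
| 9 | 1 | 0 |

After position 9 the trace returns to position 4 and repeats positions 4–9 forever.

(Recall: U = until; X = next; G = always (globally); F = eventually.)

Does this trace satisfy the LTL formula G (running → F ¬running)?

Holds

running → F ¬running holds at every position 0..9, and those are all positions ever visited, so G (running → F ¬running) holds.
Positions where running holds: 3, 4, 7, 8.
Check F ¬running at each: 3→ok, 4→ok, 7→ok, 8→ok.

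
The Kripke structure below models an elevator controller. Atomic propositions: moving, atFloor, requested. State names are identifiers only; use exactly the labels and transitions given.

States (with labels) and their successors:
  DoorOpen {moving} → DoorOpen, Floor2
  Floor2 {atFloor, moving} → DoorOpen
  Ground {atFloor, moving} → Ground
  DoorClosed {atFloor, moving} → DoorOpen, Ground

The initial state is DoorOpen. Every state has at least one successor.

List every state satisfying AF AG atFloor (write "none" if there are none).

States satisfying AG atFloor: {Ground}.
States satisfying AF AG atFloor: {Ground}.

{Ground}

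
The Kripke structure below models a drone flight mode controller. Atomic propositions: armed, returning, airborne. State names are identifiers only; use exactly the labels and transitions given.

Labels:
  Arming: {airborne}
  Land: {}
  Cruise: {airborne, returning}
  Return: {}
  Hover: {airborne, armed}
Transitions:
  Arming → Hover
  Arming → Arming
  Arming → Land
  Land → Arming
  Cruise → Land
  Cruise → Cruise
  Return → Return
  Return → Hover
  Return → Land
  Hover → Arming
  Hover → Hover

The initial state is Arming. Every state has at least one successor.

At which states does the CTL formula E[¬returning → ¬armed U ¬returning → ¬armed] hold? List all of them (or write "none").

{Arming, Land, Cruise, Return}

States satisfying ¬returning → ¬armed: {Arming, Land, Cruise, Return}.
States satisfying E[¬returning → ¬armed U ¬returning → ¬armed]: {Arming, Land, Cruise, Return}.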